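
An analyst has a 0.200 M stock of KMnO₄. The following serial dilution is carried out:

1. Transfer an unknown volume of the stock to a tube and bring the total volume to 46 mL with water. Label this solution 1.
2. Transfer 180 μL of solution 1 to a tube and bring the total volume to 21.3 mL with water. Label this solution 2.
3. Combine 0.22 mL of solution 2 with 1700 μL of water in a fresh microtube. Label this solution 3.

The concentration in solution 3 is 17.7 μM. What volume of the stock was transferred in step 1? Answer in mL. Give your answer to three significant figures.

Step 1: v brought to 46 mL → factor = 46 mL/v
Step 2: 180 μL brought to 21.3 mL → factor 21300/180 = 118.33
Step 3: 0.22 mL + 1700 μL = 1.92 mL total → factor 1.92/0.22 = 8.7273
Product of known-step factors = 1032.7
Overall factor = 0.200 M / (17.7 μM) = 11299
Step-1 factor = 11299 / 1032.7 = 10.941
v = 46 mL / 10.941 = 4.20 mL

4.20 mL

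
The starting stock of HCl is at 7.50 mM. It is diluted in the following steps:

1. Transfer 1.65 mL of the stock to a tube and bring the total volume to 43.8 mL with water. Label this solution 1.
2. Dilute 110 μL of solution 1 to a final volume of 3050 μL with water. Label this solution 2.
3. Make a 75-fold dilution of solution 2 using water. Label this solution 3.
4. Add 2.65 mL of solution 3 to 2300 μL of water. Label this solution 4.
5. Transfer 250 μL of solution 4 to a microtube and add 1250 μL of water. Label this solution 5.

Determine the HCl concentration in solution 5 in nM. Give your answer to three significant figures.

12.1 nM

Step 1: 1.65 mL brought to 43.8 mL → factor 43.8/1.65 = 26.545
Step 2: 110 μL brought to 3050 μL → factor 3050/110 = 27.727
Step 3: 75-fold → factor 75
Step 4: 2.65 mL + 2300 μL = 4.95 mL total → factor 4.95/2.65 = 1.8679
Step 5: 250 μL + 1250 μL = 1500 μL total → factor 1500/250 = 6
Overall dilution factor = 26.545 × 27.727 × 75 × 1.8679 × 6 = 6.1868 × 10^5
Final = 7.50 mM / 6.1868 × 10^5 = 1.212 × 10^-5 mM = 12.1 nM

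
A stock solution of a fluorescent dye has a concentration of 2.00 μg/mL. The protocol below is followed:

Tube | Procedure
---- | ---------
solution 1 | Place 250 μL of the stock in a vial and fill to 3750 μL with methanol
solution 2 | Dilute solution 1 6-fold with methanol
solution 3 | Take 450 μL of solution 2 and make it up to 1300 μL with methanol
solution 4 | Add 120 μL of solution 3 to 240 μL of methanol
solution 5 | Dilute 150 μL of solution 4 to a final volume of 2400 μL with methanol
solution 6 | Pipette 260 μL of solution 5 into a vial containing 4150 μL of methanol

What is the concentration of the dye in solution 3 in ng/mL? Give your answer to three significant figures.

7.69 ng/mL

Step 1: 250 μL brought to 3750 μL → factor 3750/250 = 15
Step 2: 6-fold → factor 6
Step 3: 450 μL brought to 1300 μL → factor 1300/450 = 2.8889
Dilution factor through solution 3 = 15 × 6 × 2.8889 = 260
[solution 3] = 2.00 μg/mL / 260 = 0.007692 μg/mL = 7.69 ng/mL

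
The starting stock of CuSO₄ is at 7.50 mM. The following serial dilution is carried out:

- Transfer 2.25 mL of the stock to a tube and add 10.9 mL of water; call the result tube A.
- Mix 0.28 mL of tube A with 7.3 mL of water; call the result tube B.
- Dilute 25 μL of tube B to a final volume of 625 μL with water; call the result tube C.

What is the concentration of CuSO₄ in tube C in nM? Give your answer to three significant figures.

1.90 × 10^3 nM

Step 1: 2.25 mL + 10.9 mL = 13.15 mL total → factor 13.15/2.25 = 5.8444
Step 2: 0.28 mL + 7.3 mL = 7.58 mL total → factor 7.58/0.28 = 27.071
Step 3: 25 μL brought to 625 μL → factor 625/25 = 25
Overall dilution factor = 5.8444 × 27.071 × 25 = 3955.4
Final = 7.50 mM / 3955.4 = 0.001896 mM = 1.90 × 10^3 nM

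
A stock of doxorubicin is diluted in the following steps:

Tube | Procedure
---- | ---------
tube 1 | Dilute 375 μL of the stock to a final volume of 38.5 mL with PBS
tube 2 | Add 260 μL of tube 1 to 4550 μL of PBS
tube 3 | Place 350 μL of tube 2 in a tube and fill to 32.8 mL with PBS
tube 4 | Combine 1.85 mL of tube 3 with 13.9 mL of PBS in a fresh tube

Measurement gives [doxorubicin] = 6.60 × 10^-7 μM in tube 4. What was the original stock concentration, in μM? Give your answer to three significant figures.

Step 1: 375 μL brought to 38.5 mL → factor 38500/375 = 102.67
Step 2: 260 μL + 4550 μL = 4810 μL total → factor 4810/260 = 18.5
Step 3: 350 μL brought to 32.8 mL → factor 32800/350 = 93.714
Step 4: 1.85 mL + 13.9 mL = 15.75 mL total → factor 15.75/1.85 = 8.5135
Overall dilution factor = 102.67 × 18.5 × 93.714 × 8.5135 = 1.5154 × 10^6
Stock = 6.60 × 10^-7 μM × 1.5154 × 10^6 = 1.00 μM

1.00 μM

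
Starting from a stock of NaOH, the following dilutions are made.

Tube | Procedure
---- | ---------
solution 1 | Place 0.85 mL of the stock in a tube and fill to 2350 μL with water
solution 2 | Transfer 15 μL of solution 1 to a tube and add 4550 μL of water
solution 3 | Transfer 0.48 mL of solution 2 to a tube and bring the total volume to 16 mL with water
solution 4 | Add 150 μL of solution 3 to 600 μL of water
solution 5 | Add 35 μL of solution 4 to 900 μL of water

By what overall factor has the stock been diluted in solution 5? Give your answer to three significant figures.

Step 1: 0.85 mL brought to 2350 μL → factor 2.35/0.85 = 2.7647
Step 2: 15 μL + 4550 μL = 4565 μL total → factor 4565/15 = 304.33
Step 3: 0.48 mL brought to 16 mL → factor 16/0.48 = 33.333
Step 4: 150 μL + 600 μL = 750 μL total → factor 750/150 = 5
Step 5: 35 μL + 900 μL = 935 μL total → factor 935/35 = 26.714
Overall dilution factor = 2.7647 × 304.33 × 33.333 × 5 × 26.714 = 3.7462 × 10^6

3.75 × 10^6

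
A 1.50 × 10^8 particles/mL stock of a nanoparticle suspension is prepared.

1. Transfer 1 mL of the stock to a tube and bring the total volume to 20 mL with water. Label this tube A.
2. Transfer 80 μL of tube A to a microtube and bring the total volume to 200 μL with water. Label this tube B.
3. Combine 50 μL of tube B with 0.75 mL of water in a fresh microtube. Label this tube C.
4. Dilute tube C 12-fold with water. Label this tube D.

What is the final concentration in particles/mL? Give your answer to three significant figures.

1.56 × 10^4 particles/mL

Step 1: 1 mL brought to 20 mL → factor 20/1 = 20
Step 2: 80 μL brought to 200 μL → factor 200/80 = 2.5
Step 3: 50 μL + 0.75 mL = 800 μL total → factor 800/50 = 16
Step 4: 12-fold → factor 12
Overall dilution factor = 20 × 2.5 × 16 × 12 = 9600
Final = 1.50 × 10^8 particles/mL / 9600 = 1.56 × 10^4 particles/mL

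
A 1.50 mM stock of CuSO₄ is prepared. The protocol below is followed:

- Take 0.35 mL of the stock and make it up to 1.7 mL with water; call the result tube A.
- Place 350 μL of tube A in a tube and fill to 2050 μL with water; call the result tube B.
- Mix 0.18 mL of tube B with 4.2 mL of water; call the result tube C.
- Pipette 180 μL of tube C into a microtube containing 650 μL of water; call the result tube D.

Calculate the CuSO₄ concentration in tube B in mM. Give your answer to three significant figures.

0.0527 mM

Step 1: 0.35 mL brought to 1.7 mL → factor 1.7/0.35 = 4.8571
Step 2: 350 μL brought to 2050 μL → factor 2050/350 = 5.8571
Dilution factor through tube B = 4.8571 × 5.8571 = 28.449
[tube B] = 1.50 mM / 28.449 = 0.0527 mM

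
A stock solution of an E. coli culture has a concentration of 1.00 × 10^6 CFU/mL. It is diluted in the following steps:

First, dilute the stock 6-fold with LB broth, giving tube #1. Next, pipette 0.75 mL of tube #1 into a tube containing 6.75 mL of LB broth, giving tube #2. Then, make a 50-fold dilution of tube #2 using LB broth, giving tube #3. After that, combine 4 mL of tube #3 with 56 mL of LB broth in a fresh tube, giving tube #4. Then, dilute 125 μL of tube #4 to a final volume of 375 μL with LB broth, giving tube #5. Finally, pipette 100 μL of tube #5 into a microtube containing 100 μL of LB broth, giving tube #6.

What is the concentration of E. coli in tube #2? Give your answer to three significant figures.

Step 1: 6-fold → factor 6
Step 2: 0.75 mL + 6.75 mL = 7.5 mL total → factor 7.5/0.75 = 10
Dilution factor through tube #2 = 6 × 10 = 60
[tube #2] = 1.00 × 10^6 CFU/mL / 60 = 1.67 × 10^4 CFU/mL

1.67 × 10^4 CFU/mL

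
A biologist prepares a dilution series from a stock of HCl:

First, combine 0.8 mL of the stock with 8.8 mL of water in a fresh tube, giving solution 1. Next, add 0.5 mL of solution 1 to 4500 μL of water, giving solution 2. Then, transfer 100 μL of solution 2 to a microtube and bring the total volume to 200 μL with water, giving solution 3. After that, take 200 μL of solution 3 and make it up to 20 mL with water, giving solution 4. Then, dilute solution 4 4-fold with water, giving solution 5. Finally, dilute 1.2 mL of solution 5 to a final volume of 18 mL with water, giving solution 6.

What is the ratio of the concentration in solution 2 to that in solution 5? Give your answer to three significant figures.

800

Step 1: 0.8 mL + 8.8 mL = 9.6 mL total → factor 9.6/0.8 = 12
Step 2: 0.5 mL + 4500 μL = 5 mL total → factor 5/0.5 = 10
Step 3: 100 μL brought to 200 μL → factor 200/100 = 2
Step 4: 200 μL brought to 20 mL → factor 20000/200 = 100
Step 5: 4-fold → factor 4
Dilution factor to solution 2 = 120; to solution 5 = 96000
[solution 2]/[solution 5] = (factor to solution 5)/(factor to solution 2) = 96000/120 = 800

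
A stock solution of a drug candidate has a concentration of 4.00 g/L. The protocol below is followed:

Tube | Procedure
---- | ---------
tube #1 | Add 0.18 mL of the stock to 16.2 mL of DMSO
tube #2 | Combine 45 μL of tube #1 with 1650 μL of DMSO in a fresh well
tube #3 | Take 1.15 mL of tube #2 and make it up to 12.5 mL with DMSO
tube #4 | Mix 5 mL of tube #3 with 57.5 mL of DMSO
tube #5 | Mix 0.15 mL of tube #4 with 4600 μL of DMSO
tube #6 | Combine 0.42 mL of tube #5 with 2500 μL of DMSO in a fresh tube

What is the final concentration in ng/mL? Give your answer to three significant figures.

0.0390 ng/mL

Step 1: 0.18 mL + 16.2 mL = 16.38 mL total → factor 16.38/0.18 = 91
Step 2: 45 μL + 1650 μL = 1695 μL total → factor 1695/45 = 37.667
Step 3: 1.15 mL brought to 12.5 mL → factor 12.5/1.15 = 10.87
Step 4: 5 mL + 57.5 mL = 62.5 mL total → factor 62.5/5 = 12.5
Step 5: 0.15 mL + 4600 μL = 4.75 mL total → factor 4.75/0.15 = 31.667
Step 6: 0.42 mL + 2500 μL = 2.92 mL total → factor 2.92/0.42 = 6.9524
Overall dilution factor = 91 × 37.667 × 10.87 × 12.5 × 31.667 × 6.9524 = 1.0253 × 10^8
Final = 4.00 g/L / 1.0253 × 10^8 = 3.901 × 10^-8 g/L = 0.0390 ng/mL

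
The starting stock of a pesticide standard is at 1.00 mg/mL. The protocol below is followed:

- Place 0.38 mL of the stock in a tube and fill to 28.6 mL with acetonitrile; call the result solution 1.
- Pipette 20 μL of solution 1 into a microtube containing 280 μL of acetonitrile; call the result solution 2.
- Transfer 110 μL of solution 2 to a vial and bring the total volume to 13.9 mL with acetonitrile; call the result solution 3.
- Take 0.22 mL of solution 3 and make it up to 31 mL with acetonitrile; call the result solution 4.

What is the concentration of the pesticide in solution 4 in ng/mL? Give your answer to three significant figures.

Step 1: 0.38 mL brought to 28.6 mL → factor 28.6/0.38 = 75.263
Step 2: 20 μL + 280 μL = 300 μL total → factor 300/20 = 15
Step 3: 110 μL brought to 13.9 mL → factor 13900/110 = 126.36
Step 4: 0.22 mL brought to 31 mL → factor 31/0.22 = 140.91
Overall dilution factor = 75.263 × 15 × 126.36 × 140.91 = 2.0102 × 10^7
Final = 1.00 mg/mL / 2.0102 × 10^7 = 4.975 × 10^-8 mg/mL = 0.0497 ng/mL

0.0497 ng/mL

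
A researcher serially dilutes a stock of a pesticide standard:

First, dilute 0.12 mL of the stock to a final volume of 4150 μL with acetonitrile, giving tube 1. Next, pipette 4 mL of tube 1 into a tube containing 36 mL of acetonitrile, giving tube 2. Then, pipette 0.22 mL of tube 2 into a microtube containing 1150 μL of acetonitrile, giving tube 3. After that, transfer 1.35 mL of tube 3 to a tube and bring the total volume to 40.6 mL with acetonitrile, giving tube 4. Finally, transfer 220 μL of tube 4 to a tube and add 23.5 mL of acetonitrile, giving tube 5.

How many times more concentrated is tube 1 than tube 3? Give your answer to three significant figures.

Step 1: 0.12 mL brought to 4150 μL → factor 4.15/0.12 = 34.583
Step 2: 4 mL + 36 mL = 40 mL total → factor 40/4 = 10
Step 3: 0.22 mL + 1150 μL = 1.37 mL total → factor 1.37/0.22 = 6.2273
Dilution factor to tube 1 = 34.583; to tube 3 = 2153.6
[tube 1]/[tube 3] = (factor to tube 3)/(factor to tube 1) = 2153.6/34.583 = 62.3

62.3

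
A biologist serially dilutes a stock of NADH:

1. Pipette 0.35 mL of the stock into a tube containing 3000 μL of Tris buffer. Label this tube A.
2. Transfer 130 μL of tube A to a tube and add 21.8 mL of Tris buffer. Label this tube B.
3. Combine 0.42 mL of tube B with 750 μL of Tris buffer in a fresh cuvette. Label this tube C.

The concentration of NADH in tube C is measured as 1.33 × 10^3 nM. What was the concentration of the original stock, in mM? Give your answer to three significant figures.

5.98 mM

Step 1: 0.35 mL + 3000 μL = 3.35 mL total → factor 3.35/0.35 = 9.5714
Step 2: 130 μL + 21.8 mL = 21930 μL total → factor 21930/130 = 168.69
Step 3: 0.42 mL + 750 μL = 1.17 mL total → factor 1.17/0.42 = 2.7857
Overall dilution factor = 9.5714 × 168.69 × 2.7857 = 4497.9
Stock = 1.33 × 10^3 nM × 4497.9 = 5.982 × 10^6 nM = 5.98 mM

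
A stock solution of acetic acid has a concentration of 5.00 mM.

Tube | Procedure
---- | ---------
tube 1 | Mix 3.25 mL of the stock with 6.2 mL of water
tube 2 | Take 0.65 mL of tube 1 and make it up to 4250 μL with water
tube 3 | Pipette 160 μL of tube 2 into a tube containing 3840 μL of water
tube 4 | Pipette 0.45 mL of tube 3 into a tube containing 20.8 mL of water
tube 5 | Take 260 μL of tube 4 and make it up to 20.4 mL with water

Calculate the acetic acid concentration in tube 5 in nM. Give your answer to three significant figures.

2.84 nM

Step 1: 3.25 mL + 6.2 mL = 9.45 mL total → factor 9.45/3.25 = 2.9077
Step 2: 0.65 mL brought to 4250 μL → factor 4.25/0.65 = 6.5385
Step 3: 160 μL + 3840 μL = 4000 μL total → factor 4000/160 = 25
Step 4: 0.45 mL + 20.8 mL = 21.25 mL total → factor 21.25/0.45 = 47.222
Step 5: 260 μL brought to 20.4 mL → factor 20400/260 = 78.462
Dilution factor through tube 5 = 2.9077 × 6.5385 × 25 × 47.222 × 78.462 = 1.761 × 10^6
[tube 5] = 5.00 mM / 1.761 × 10^6 = 2.839 × 10^-6 mM = 2.84 nM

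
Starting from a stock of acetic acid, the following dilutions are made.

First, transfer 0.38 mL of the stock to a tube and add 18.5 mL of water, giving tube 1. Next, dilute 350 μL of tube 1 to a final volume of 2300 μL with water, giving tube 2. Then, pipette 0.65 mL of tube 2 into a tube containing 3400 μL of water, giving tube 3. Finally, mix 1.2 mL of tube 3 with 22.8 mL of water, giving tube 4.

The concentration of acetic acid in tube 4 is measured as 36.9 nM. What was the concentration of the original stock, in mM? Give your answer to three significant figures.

1.50 mM

Step 1: 0.38 mL + 18.5 mL = 18.88 mL total → factor 18.88/0.38 = 49.684
Step 2: 350 μL brought to 2300 μL → factor 2300/350 = 6.5714
Step 3: 0.65 mL + 3400 μL = 4.05 mL total → factor 4.05/0.65 = 6.2308
Step 4: 1.2 mL + 22.8 mL = 24 mL total → factor 24/1.2 = 20
Overall dilution factor = 49.684 × 6.5714 × 6.2308 × 20 = 40686
Stock = 36.9 nM × 40686 = 1.501 × 10^6 nM = 1.50 mM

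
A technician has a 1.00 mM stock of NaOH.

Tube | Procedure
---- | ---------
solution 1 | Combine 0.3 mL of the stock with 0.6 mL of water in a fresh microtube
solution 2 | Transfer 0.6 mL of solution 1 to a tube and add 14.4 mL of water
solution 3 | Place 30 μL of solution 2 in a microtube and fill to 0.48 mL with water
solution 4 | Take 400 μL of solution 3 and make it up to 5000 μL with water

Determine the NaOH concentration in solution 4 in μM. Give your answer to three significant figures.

Step 1: 0.3 mL + 0.6 mL = 0.9 mL total → factor 0.9/0.3 = 3
Step 2: 0.6 mL + 14.4 mL = 15 mL total → factor 15/0.6 = 25
Step 3: 30 μL brought to 0.48 mL → factor 480/30 = 16
Step 4: 400 μL brought to 5000 μL → factor 5000/400 = 12.5
Overall dilution factor = 3 × 25 × 16 × 12.5 = 15000
Final = 1.00 mM / 15000 = 6.667 × 10^-5 mM = 0.0667 μM

0.0667 μM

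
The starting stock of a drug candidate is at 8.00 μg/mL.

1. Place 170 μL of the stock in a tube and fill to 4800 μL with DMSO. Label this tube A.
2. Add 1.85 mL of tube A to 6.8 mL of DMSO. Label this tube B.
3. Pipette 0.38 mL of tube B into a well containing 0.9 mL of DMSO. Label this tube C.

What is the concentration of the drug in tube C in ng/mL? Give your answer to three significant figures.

Step 1: 170 μL brought to 4800 μL → factor 4800/170 = 28.235
Step 2: 1.85 mL + 6.8 mL = 8.65 mL total → factor 8.65/1.85 = 4.6757
Step 3: 0.38 mL + 0.9 mL = 1.28 mL total → factor 1.28/0.38 = 3.3684
Overall dilution factor = 28.235 × 4.6757 × 3.3684 = 444.7
Final = 8.00 μg/mL / 444.7 = 0.01799 μg/mL = 18.0 ng/mL

18.0 ng/mL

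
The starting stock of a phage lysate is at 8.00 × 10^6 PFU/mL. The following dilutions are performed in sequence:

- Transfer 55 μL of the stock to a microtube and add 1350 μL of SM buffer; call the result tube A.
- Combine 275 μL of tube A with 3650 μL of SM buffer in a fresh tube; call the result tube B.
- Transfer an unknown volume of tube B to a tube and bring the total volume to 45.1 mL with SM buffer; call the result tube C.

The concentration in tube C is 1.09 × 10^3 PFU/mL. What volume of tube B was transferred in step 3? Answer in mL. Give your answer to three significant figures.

Step 1: 55 μL + 1350 μL = 1405 μL total → factor 1405/55 = 25.545
Step 2: 275 μL + 3650 μL = 3925 μL total → factor 3925/275 = 14.273
Step 3: v brought to 45.1 mL → factor = 45.1 mL/v
Product of known-step factors = 364.6
Overall factor = 8.00 × 10^6 PFU/mL / (1.09 × 10^3 PFU/mL) = 7339.4
Step-3 factor = 7339.4 / 364.6 = 20.13
v = 45.1 mL / 20.13 = 2.24 mL

2.24 mL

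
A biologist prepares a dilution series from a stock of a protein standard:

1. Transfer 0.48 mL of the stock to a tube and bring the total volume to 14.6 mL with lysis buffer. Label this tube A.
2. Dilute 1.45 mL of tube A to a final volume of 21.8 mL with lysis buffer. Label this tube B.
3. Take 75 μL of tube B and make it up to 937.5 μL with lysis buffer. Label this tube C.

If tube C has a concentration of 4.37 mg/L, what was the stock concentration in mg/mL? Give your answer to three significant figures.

Step 1: 0.48 mL brought to 14.6 mL → factor 14.6/0.48 = 30.417
Step 2: 1.45 mL brought to 21.8 mL → factor 21.8/1.45 = 15.034
Step 3: 75 μL brought to 937.5 μL → factor 937.5/75 = 12.5
Overall dilution factor = 30.417 × 15.034 × 12.5 = 5716.2
Stock = 4.37 mg/L × 5716.2 = 2.498 × 10^4 mg/L = 25.0 mg/mL

25.0 mg/mL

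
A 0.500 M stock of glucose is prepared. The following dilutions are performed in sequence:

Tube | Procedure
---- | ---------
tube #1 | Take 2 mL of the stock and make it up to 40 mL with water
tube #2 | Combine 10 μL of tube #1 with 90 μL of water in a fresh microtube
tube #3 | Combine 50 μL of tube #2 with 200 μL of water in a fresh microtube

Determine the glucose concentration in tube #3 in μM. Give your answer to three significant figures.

Step 1: 2 mL brought to 40 mL → factor 40/2 = 20
Step 2: 10 μL + 90 μL = 100 μL total → factor 100/10 = 10
Step 3: 50 μL + 200 μL = 250 μL total → factor 250/50 = 5
Overall dilution factor = 20 × 10 × 5 = 1000
Final = 0.500 M / 1000 = 0.0005000 M = 500 μM

500 μM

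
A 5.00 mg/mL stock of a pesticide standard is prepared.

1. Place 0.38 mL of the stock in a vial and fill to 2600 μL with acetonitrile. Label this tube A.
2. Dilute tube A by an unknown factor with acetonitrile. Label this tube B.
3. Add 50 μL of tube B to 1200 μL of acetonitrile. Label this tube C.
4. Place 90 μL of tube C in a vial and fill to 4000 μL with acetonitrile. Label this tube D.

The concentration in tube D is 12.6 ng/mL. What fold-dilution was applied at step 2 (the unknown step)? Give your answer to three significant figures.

52.2-fold

Step 1: 0.38 mL brought to 2600 μL → factor 2.6/0.38 = 6.8421
Step 2: unknown factor x
Step 3: 50 μL + 1200 μL = 1250 μL total → factor 1250/50 = 25
Step 4: 90 μL brought to 4000 μL → factor 4000/90 = 44.444
Product of known-step factors = 7602.3
Overall factor = 5.00 mg/mL / (12.6 ng/mL) = 3.9683 × 10^5
x = 3.9683 × 10^5 / 7602.3 = 52.2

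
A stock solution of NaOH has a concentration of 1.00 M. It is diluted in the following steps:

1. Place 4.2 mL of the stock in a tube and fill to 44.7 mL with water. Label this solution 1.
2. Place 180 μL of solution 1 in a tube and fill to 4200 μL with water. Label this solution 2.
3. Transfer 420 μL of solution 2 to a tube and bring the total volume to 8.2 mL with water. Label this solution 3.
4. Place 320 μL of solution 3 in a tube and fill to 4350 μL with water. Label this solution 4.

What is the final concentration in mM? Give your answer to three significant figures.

0.0152 mM

Step 1: 4.2 mL brought to 44.7 mL → factor 44.7/4.2 = 10.643
Step 2: 180 μL brought to 4200 μL → factor 4200/180 = 23.333
Step 3: 420 μL brought to 8.2 mL → factor 8200/420 = 19.524
Step 4: 320 μL brought to 4350 μL → factor 4350/320 = 13.594
Overall dilution factor = 10.643 × 23.333 × 19.524 × 13.594 = 65908
Final = 1.00 M / 65908 = 1.517 × 10^-5 M = 0.0152 mM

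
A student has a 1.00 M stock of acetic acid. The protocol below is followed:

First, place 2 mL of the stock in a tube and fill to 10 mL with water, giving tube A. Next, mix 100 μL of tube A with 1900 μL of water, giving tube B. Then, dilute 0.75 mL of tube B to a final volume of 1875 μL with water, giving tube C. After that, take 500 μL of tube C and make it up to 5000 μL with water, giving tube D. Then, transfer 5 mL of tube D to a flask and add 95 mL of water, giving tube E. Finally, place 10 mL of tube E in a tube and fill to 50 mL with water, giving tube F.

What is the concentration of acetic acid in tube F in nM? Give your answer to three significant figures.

Step 1: 2 mL brought to 10 mL → factor 10/2 = 5
Step 2: 100 μL + 1900 μL = 2000 μL total → factor 2000/100 = 20
Step 3: 0.75 mL brought to 1875 μL → factor 1.875/0.75 = 2.5
Step 4: 500 μL brought to 5000 μL → factor 5000/500 = 10
Step 5: 5 mL + 95 mL = 100 mL total → factor 100/5 = 20
Step 6: 10 mL brought to 50 mL → factor 50/10 = 5
Overall dilution factor = 5 × 20 × 2.5 × 10 × 20 × 5 = 2.5 × 10^5
Final = 1.00 M / 2.5 × 10^5 = 4.000 × 10^-6 M = 4.00 × 10^3 nM

4.00 × 10^3 nM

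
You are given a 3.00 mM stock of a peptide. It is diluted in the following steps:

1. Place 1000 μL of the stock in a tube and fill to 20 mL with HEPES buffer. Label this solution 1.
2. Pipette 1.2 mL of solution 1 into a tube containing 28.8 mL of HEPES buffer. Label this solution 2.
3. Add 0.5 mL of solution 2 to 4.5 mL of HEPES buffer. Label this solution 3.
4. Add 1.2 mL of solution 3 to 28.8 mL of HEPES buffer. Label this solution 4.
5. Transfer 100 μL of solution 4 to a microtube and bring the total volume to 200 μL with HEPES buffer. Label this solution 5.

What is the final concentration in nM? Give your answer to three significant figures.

Step 1: 1000 μL brought to 20 mL → factor 20000/1000 = 20
Step 2: 1.2 mL + 28.8 mL = 30 mL total → factor 30/1.2 = 25
Step 3: 0.5 mL + 4.5 mL = 5 mL total → factor 5/0.5 = 10
Step 4: 1.2 mL + 28.8 mL = 30 mL total → factor 30/1.2 = 25
Step 5: 100 μL brought to 200 μL → factor 200/100 = 2
Overall dilution factor = 20 × 25 × 10 × 25 × 2 = 2.5 × 10^5
Final = 3.00 mM / 2.5 × 10^5 = 1.200 × 10^-5 mM = 12.0 nM

12.0 nM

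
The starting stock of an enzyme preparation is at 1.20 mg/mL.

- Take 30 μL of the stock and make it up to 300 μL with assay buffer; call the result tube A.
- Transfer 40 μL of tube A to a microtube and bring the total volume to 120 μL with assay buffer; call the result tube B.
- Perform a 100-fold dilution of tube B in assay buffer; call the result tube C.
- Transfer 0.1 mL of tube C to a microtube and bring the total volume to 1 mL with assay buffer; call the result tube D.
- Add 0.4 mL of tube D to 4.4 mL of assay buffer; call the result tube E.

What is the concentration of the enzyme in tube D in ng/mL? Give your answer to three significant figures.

40.0 ng/mL

Step 1: 30 μL brought to 300 μL → factor 300/30 = 10
Step 2: 40 μL brought to 120 μL → factor 120/40 = 3
Step 3: 100-fold → factor 100
Step 4: 0.1 mL brought to 1 mL → factor 1/0.1 = 10
Dilution factor through tube D = 10 × 3 × 100 × 10 = 30000
[tube D] = 1.20 mg/mL / 30000 = 4.000 × 10^-5 mg/mL = 40.0 ng/mL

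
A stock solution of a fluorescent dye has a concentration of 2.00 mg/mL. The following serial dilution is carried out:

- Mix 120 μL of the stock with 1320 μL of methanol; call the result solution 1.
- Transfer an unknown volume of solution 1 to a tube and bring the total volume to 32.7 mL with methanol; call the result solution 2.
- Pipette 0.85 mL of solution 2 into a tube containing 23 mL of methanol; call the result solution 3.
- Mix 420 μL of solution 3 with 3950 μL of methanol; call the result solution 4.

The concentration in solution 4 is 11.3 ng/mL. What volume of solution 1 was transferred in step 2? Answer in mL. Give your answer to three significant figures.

0.647 mL

Step 1: 120 μL + 1320 μL = 1440 μL total → factor 1440/120 = 12
Step 2: v brought to 32.7 mL → factor = 32.7 mL/v
Step 3: 0.85 mL + 23 mL = 23.85 mL total → factor 23.85/0.85 = 28.059
Step 4: 420 μL + 3950 μL = 4370 μL total → factor 4370/420 = 10.405
Product of known-step factors = 3503.3
Overall factor = 2.00 mg/mL / (11.3 ng/mL) = 1.7699 × 10^5
Step-2 factor = 1.7699 × 10^5 / 3503.3 = 50.521
v = 32.7 mL / 50.521 = 0.647 mL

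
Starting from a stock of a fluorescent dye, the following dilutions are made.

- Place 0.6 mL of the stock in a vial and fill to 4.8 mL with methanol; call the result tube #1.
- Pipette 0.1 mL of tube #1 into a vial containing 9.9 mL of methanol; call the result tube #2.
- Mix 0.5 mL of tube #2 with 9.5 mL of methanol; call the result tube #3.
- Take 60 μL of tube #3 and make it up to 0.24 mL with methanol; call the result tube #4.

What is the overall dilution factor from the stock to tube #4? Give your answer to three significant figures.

6.40 × 10^4

Step 1: 0.6 mL brought to 4.8 mL → factor 4.8/0.6 = 8
Step 2: 0.1 mL + 9.9 mL = 10 mL total → factor 10/0.1 = 100
Step 3: 0.5 mL + 9.5 mL = 10 mL total → factor 10/0.5 = 20
Step 4: 60 μL brought to 0.24 mL → factor 240/60 = 4
Overall dilution factor = 8 × 100 × 20 × 4 = 64000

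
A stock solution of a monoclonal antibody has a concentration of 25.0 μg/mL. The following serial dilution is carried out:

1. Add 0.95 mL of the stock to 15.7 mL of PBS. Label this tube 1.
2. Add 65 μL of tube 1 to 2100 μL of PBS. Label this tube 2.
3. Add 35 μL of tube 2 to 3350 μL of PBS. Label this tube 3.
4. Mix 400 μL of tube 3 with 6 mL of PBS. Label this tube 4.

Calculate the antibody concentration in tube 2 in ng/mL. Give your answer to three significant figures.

Step 1: 0.95 mL + 15.7 mL = 16.65 mL total → factor 16.65/0.95 = 17.526
Step 2: 65 μL + 2100 μL = 2165 μL total → factor 2165/65 = 33.308
Dilution factor through tube 2 = 17.526 × 33.308 = 583.76
[tube 2] = 25.0 μg/mL / 583.76 = 0.04283 μg/mL = 42.8 ng/mL

42.8 ng/mL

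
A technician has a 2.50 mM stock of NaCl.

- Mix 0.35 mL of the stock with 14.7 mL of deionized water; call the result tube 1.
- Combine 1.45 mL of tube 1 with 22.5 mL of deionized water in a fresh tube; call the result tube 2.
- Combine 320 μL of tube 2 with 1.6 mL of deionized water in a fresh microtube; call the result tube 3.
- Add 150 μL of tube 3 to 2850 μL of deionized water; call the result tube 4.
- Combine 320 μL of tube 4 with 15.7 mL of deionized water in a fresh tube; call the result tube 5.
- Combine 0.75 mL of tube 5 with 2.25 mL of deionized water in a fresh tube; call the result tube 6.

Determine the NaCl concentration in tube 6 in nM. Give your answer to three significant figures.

Step 1: 0.35 mL + 14.7 mL = 15.05 mL total → factor 15.05/0.35 = 43
Step 2: 1.45 mL + 22.5 mL = 23.95 mL total → factor 23.95/1.45 = 16.517
Step 3: 320 μL + 1.6 mL = 1920 μL total → factor 1920/320 = 6
Step 4: 150 μL + 2850 μL = 3000 μL total → factor 3000/150 = 20
Step 5: 320 μL + 15.7 mL = 16020 μL total → factor 16020/320 = 50.062
Step 6: 0.75 mL + 2.25 mL = 3 mL total → factor 3/0.75 = 4
Overall dilution factor = 43 × 16.517 × 6 × 20 × 50.062 × 4 = 1.7067 × 10^7
Final = 2.50 mM / 1.7067 × 10^7 = 1.465 × 10^-7 mM = 0.146 nM

0.146 nM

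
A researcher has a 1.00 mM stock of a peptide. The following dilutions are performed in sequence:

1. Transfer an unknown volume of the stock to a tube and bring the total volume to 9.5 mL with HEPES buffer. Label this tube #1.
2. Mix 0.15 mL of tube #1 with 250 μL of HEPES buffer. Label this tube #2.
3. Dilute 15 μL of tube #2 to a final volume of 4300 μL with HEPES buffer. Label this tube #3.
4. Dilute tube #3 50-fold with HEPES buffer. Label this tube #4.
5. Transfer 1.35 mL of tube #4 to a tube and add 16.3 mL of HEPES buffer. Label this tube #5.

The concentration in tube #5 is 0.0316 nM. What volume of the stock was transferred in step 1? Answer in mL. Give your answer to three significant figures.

0.150 mL

Step 1: v brought to 9.5 mL → factor = 9.5 mL/v
Step 2: 0.15 mL + 250 μL = 0.4 mL total → factor 0.4/0.15 = 2.6667
Step 3: 15 μL brought to 4300 μL → factor 4300/15 = 286.67
Step 4: 50-fold → factor 50
Step 5: 1.35 mL + 16.3 mL = 17.65 mL total → factor 17.65/1.35 = 13.074
Product of known-step factors = 4.9972 × 10^5
Overall factor = 1.00 mM / (0.0316 nM) = 3.1646 × 10^7
Step-1 factor = 3.1646 × 10^7 / 4.9972 × 10^5 = 63.327
v = 9.5 mL / 63.327 = 0.150 mL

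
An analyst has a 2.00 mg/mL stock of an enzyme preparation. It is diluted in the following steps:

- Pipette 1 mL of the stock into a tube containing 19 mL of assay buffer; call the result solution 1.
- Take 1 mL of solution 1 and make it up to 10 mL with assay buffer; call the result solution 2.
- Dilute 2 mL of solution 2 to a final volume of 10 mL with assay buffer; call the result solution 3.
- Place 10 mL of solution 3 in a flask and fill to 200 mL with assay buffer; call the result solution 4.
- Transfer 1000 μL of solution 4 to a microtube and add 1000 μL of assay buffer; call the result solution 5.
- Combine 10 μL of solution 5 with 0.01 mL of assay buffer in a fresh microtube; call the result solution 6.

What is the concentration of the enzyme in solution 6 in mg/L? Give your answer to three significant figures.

Step 1: 1 mL + 19 mL = 20 mL total → factor 20/1 = 20
Step 2: 1 mL brought to 10 mL → factor 10/1 = 10
Step 3: 2 mL brought to 10 mL → factor 10/2 = 5
Step 4: 10 mL brought to 200 mL → factor 200/10 = 20
Step 5: 1000 μL + 1000 μL = 2000 μL total → factor 2000/1000 = 2
Step 6: 10 μL + 0.01 mL = 20 μL total → factor 20/10 = 2
Overall dilution factor = 20 × 10 × 5 × 20 × 2 × 2 = 80000
Final = 2.00 mg/mL / 80000 = 2.500 × 10^-5 mg/mL = 0.0250 mg/L

0.0250 mg/L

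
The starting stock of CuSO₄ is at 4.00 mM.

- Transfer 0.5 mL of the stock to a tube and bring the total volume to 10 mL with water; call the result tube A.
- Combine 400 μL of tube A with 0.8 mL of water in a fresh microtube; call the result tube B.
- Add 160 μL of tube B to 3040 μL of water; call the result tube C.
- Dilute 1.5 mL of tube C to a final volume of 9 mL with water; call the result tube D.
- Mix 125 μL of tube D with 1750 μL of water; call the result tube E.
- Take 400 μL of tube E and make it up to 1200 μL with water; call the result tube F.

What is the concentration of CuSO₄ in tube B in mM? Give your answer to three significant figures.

0.0667 mM

Step 1: 0.5 mL brought to 10 mL → factor 10/0.5 = 20
Step 2: 400 μL + 0.8 mL = 1200 μL total → factor 1200/400 = 3
Dilution factor through tube B = 20 × 3 = 60
[tube B] = 4.00 mM / 60 = 0.0667 mM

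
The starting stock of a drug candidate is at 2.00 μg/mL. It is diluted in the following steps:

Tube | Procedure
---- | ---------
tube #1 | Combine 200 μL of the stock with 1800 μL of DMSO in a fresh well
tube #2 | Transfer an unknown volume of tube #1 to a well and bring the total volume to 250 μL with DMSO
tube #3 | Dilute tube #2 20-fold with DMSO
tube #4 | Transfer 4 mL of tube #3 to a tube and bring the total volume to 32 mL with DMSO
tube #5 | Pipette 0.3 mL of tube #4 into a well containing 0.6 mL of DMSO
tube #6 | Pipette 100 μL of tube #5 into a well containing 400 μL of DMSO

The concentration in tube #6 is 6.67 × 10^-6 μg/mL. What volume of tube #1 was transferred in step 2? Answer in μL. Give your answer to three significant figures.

20.0 μL

Step 1: 200 μL + 1800 μL = 2000 μL total → factor 2000/200 = 10
Step 2: v brought to 250 μL → factor = 250 μL/v
Step 3: 20-fold → factor 20
Step 4: 4 mL brought to 32 mL → factor 32/4 = 8
Step 5: 0.3 mL + 0.6 mL = 0.9 mL total → factor 0.9/0.3 = 3
Step 6: 100 μL + 400 μL = 500 μL total → factor 500/100 = 5
Product of known-step factors = 24000
Overall factor = 2.00 μg/mL / (6.67 × 10^-6 μg/mL) = 2.9985 × 10^5
Step-2 factor = 2.9985 × 10^5 / 24000 = 12.494
v = 250 μL / 12.494 = 20.0 μL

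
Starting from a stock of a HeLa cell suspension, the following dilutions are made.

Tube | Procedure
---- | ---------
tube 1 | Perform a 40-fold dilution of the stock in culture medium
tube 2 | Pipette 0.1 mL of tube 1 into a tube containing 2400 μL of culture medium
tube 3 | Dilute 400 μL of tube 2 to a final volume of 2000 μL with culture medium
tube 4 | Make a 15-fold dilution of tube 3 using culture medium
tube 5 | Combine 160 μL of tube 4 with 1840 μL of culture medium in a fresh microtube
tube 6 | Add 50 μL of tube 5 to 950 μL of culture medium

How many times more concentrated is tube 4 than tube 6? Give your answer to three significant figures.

Step 1: 40-fold → factor 40
Step 2: 0.1 mL + 2400 μL = 2.5 mL total → factor 2.5/0.1 = 25
Step 3: 400 μL brought to 2000 μL → factor 2000/400 = 5
Step 4: 15-fold → factor 15
Step 5: 160 μL + 1840 μL = 2000 μL total → factor 2000/160 = 12.5
Step 6: 50 μL + 950 μL = 1000 μL total → factor 1000/50 = 20
Dilution factor to tube 4 = 75000; to tube 6 = 1.875 × 10^7
[tube 4]/[tube 6] = (factor to tube 6)/(factor to tube 4) = 1.875 × 10^7/75000 = 250

250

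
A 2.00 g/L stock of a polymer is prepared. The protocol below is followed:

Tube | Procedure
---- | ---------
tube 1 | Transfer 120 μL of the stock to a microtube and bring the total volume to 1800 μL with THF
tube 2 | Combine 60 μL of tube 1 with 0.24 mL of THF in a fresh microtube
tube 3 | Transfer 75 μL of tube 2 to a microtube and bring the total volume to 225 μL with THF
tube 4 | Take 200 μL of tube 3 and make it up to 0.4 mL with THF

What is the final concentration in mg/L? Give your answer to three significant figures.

Step 1: 120 μL brought to 1800 μL → factor 1800/120 = 15
Step 2: 60 μL + 0.24 mL = 300 μL total → factor 300/60 = 5
Step 3: 75 μL brought to 225 μL → factor 225/75 = 3
Step 4: 200 μL brought to 0.4 mL → factor 400/200 = 2
Overall dilution factor = 15 × 5 × 3 × 2 = 450
Final = 2.00 g/L / 450 = 0.004444 g/L = 4.44 mg/L

4.44 mg/L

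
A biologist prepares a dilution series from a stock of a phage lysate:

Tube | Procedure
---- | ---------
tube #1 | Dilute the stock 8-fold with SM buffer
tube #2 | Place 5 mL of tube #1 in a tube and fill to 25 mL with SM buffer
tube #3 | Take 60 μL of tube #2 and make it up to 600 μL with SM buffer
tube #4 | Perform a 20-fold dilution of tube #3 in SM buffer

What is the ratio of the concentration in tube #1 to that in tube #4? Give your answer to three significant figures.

Step 1: 8-fold → factor 8
Step 2: 5 mL brought to 25 mL → factor 25/5 = 5
Step 3: 60 μL brought to 600 μL → factor 600/60 = 10
Step 4: 20-fold → factor 20
Dilution factor to tube #1 = 8; to tube #4 = 8000
[tube #1]/[tube #4] = (factor to tube #4)/(factor to tube #1) = 8000/8 = 1.00 × 10^3

1.00 × 10^3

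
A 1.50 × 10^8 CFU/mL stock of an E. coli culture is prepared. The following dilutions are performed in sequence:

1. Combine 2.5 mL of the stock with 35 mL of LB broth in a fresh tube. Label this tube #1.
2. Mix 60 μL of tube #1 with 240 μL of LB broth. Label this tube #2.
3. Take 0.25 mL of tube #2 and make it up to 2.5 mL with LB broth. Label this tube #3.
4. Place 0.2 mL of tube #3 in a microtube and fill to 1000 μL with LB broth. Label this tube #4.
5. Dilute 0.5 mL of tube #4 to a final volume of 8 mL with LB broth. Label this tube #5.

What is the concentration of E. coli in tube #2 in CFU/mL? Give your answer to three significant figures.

2.00 × 10^6 CFU/mL

Step 1: 2.5 mL + 35 mL = 37.5 mL total → factor 37.5/2.5 = 15
Step 2: 60 μL + 240 μL = 300 μL total → factor 300/60 = 5
Dilution factor through tube #2 = 15 × 5 = 75
[tube #2] = 1.50 × 10^8 CFU/mL / 75 = 2.00 × 10^6 CFU/mL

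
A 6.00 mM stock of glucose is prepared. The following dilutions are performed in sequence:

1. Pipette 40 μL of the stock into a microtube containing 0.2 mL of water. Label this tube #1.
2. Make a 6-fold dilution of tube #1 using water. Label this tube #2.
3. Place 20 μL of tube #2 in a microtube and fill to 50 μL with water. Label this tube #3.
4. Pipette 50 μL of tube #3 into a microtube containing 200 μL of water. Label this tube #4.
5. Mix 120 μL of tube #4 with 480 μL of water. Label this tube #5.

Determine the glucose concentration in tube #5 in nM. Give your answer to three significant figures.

Step 1: 40 μL + 0.2 mL = 240 μL total → factor 240/40 = 6
Step 2: 6-fold → factor 6
Step 3: 20 μL brought to 50 μL → factor 50/20 = 2.5
Step 4: 50 μL + 200 μL = 250 μL total → factor 250/50 = 5
Step 5: 120 μL + 480 μL = 600 μL total → factor 600/120 = 5
Overall dilution factor = 6 × 6 × 2.5 × 5 × 5 = 2250
Final = 6.00 mM / 2250 = 0.002667 mM = 2.67 × 10^3 nM

2.67 × 10^3 nM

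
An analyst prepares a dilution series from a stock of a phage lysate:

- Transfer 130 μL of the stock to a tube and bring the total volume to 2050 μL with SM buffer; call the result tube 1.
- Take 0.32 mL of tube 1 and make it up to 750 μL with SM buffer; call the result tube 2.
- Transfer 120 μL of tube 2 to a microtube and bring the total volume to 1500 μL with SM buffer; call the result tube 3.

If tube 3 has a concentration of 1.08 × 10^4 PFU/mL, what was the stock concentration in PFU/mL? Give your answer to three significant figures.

Step 1: 130 μL brought to 2050 μL → factor 2050/130 = 15.769
Step 2: 0.32 mL brought to 750 μL → factor 0.75/0.32 = 2.3438
Step 3: 120 μL brought to 1500 μL → factor 1500/120 = 12.5
Overall dilution factor = 15.769 × 2.3438 × 12.5 = 461.99
Stock = 1.08 × 10^4 PFU/mL × 461.99 = 4.99 × 10^6 PFU/mL

4.99 × 10^6 PFU/mL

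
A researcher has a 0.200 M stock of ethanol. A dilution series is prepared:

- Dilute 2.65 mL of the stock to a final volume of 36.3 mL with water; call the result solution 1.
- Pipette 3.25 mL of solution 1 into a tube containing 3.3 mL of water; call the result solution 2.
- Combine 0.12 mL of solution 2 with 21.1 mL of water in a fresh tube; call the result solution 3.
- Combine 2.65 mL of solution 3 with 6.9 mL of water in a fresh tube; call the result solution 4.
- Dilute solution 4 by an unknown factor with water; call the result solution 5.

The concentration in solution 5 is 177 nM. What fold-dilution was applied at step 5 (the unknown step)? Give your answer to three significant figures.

Step 1: 2.65 mL brought to 36.3 mL → factor 36.3/2.65 = 13.698
Step 2: 3.25 mL + 3.3 mL = 6.55 mL total → factor 6.55/3.25 = 2.0154
Step 3: 0.12 mL + 21.1 mL = 21.22 mL total → factor 21.22/0.12 = 176.83
Step 4: 2.65 mL + 6.9 mL = 9.55 mL total → factor 9.55/2.65 = 3.6038
Step 5: unknown factor x
Product of known-step factors = 17593
Overall factor = 0.200 M / (177 nM) = 1.1299 × 10^6
x = 1.1299 × 10^6 / 17593 = 64.2

64.2-fold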